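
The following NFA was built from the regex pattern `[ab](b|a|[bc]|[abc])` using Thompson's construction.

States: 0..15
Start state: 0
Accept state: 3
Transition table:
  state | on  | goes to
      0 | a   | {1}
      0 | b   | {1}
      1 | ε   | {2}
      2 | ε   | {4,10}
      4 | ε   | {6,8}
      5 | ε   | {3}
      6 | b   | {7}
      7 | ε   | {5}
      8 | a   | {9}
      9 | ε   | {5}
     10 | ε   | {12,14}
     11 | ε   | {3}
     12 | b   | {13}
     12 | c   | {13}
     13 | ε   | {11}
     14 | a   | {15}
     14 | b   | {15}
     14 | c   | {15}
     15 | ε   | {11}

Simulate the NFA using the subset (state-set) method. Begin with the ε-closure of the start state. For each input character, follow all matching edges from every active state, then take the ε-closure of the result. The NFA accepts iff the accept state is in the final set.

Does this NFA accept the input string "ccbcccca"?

S₀ = ε-closure({0}) = {0}
'c' @ 1: {}  — no active states
rest 'cbcccca' ignored (set empty)
after full input: {}  (accept=3 not in)

Answer: REJECT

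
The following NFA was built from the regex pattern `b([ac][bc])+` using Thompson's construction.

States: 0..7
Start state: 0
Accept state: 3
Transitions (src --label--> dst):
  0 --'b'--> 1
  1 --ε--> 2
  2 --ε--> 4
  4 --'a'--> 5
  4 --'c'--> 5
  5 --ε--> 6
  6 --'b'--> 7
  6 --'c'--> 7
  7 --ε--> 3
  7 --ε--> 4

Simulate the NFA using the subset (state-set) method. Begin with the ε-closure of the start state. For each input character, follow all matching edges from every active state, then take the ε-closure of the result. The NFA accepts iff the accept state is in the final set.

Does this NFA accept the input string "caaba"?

Answer: REJECT

Steps:
S₀ = ε-closure({0}) = {0}
'c' @ 1: {}  — no active states
rest 'aaba' ignored (set empty)
after full input: {}  (accept=3 not in)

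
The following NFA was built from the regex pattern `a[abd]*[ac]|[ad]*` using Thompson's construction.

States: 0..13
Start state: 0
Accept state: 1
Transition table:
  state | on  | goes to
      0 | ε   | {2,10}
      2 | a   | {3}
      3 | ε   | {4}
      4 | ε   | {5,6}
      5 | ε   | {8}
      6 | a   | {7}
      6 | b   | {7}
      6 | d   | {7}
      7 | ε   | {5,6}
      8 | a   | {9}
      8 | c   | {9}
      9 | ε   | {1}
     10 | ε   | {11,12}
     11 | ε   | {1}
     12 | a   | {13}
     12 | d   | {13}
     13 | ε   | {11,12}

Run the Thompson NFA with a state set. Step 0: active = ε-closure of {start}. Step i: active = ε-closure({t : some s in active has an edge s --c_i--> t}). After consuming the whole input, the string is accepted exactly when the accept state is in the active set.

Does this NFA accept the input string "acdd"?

S₀ = ε-closure({0}) = {0,1,2,10,11,12}
'a' @ 1: {1,3,4,5,6,8,11,12,13}  (accept∈set)
'c' @ 2: {1,9}  (accept∈set)
'd' @ 3: {}  — state set empty
rest 'd' ignored (set empty)
final: {}; accept 1 not in set

Answer: REJECT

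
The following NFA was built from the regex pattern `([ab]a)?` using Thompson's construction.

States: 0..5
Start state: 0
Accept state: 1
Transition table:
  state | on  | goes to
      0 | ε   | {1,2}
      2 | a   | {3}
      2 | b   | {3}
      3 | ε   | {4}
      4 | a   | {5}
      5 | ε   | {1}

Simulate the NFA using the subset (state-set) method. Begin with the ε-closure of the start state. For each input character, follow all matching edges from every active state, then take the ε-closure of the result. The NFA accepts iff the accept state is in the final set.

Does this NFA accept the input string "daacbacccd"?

S₀ = ε-closure({0}) = {0,1,2}
'd' @ 1: {}  — state set empty
rest 'aacbacccd' ignored (set empty)
after full input: {}  (accept=1 not in)

Answer: REJECT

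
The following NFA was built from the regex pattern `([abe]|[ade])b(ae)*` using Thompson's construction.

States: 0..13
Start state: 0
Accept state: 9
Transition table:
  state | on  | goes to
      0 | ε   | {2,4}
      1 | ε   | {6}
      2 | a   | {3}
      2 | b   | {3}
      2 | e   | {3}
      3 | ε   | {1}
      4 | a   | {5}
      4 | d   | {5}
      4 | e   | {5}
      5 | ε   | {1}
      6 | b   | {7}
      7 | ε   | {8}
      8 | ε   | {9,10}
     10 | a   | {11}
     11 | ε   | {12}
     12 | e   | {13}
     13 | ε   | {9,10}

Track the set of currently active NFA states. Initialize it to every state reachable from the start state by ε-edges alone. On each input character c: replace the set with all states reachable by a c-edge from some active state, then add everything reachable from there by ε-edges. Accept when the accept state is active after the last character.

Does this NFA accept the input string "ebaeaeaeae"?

Answer: ACCEPT

Steps:
S₀ = ε-closure({0}) = {0,2,4}
'e' @ 1: {1,3,5,6}
'b' @ 2: {7,8,9,10}  [accepting]
'a' @ 3: {11,12}
'e' @ 4: {9,10,13}  [accepting]
'a' @ 5: {11,12}
'e' @ 6: {9,10,13}  [accepting]
'a' @ 7: {11,12}
'e' @ 8: {9,10,13}  [accepting]
'a' @ 9: {11,12}
'e' @ 10: {9,10,13}  [accepting]
final: {9,10,13}; accept 9 in set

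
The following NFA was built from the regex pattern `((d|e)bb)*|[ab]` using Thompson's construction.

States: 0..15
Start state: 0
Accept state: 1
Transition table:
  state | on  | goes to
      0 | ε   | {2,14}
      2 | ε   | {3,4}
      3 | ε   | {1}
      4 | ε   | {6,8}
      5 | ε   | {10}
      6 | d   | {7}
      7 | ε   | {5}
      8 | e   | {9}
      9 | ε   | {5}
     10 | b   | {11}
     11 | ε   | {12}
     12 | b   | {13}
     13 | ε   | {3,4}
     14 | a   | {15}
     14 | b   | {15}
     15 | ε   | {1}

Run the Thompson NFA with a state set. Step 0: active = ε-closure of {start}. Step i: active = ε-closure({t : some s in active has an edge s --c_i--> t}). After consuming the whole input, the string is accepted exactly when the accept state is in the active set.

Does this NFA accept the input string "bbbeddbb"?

initial (ε-close {0}): {0,1,2,3,4,6,8,14}
'b' @ 1: {1,15}  (accept∈set)
'b' @ 2: {}  — dead — no transitions
rest 'beddbb' ignored (set empty)
final: {}; accept 1 not in set

Answer: REJECT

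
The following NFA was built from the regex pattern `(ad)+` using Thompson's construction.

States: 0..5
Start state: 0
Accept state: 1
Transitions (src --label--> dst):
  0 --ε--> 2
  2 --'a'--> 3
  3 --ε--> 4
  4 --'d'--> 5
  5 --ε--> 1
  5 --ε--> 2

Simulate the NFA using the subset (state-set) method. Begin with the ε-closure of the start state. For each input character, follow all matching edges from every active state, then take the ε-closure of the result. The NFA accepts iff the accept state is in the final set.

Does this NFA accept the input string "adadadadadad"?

initial (ε-close {0}): {0,2}
'a' @ 1: {3,4}
'd' @ 2: {1,2,5}  (accept∈set)
'a' @ 3: {3,4}
'd' @ 4: {1,2,5}  (accept∈set)
'a' @ 5: {3,4}
'd' @ 6: {1,2,5}  (accept∈set)
'a' @ 7: {3,4}
'd' @ 8: {1,2,5}  (accept∈set)
'a' @ 9: {3,4}
'd' @ 10: {1,2,5}  (accept∈set)
'a' @ 11: {3,4}
'd' @ 12: {1,2,5}  (accept∈set)
after full input: {1,2,5}  (accept=1 in)

Answer: ACCEPT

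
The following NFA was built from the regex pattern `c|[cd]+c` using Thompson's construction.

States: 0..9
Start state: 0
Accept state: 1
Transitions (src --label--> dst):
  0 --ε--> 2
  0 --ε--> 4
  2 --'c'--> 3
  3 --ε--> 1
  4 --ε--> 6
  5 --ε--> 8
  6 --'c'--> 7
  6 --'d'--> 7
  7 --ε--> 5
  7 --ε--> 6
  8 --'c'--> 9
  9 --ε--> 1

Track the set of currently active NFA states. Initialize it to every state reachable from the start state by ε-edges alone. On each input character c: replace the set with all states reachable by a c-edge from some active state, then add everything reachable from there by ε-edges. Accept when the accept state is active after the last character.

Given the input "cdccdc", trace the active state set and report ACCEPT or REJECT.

Answer: ACCEPT

Trace:
start: ε-closure({0}) = {0,2,4,6}
'c' @ 1: {1,3,5,6,7,8}  [accepting]
'd' @ 2: {5,6,7,8}
'c' @ 3: {1,5,6,7,8,9}  [accepting]
'c' @ 4: {1,5,6,7,8,9}  [accepting]
'd' @ 5: {5,6,7,8}
'c' @ 6: {1,5,6,7,8,9}  [accepting]
final: {1,5,6,7,8,9}; accept 1 in set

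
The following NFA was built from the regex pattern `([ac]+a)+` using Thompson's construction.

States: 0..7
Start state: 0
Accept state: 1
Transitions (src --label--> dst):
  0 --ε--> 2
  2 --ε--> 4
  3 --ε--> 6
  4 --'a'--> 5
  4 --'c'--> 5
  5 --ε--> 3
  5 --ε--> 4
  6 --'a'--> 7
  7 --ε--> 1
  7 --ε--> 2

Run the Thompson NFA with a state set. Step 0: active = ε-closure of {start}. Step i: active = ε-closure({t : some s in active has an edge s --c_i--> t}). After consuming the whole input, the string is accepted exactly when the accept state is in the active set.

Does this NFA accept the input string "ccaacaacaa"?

start: ε-closure({0}) = {0,2,4}
'c' @ 1: {3,4,5,6}
'c' @ 2: {3,4,5,6}
'a' @ 3: {1,2,3,4,5,6,7}  ✓accept
'a' @ 4: {1,2,3,4,5,6,7}  ✓accept
'c' @ 5: {3,4,5,6}
'a' @ 6: {1,2,3,4,5,6,7}  ✓accept
'a' @ 7: {1,2,3,4,5,6,7}  ✓accept
'c' @ 8: {3,4,5,6}
'a' @ 9: {1,2,3,4,5,6,7}  ✓accept
'a' @ 10: {1,2,3,4,5,6,7}  ✓accept
final: {1,2,3,4,5,6,7}; accept 1 in set

Answer: ACCEPT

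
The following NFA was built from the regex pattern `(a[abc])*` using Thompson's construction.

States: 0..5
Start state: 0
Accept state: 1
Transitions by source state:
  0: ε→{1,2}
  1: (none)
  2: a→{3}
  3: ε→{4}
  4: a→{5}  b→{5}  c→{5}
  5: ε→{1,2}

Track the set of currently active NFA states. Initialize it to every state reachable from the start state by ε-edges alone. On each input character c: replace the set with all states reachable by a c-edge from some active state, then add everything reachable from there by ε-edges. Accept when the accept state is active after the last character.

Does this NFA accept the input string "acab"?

Answer: ACCEPT

Derivation:
start: ε-closure({0}) = {0,1,2}
'a' @ 1: {3,4}
'c' @ 2: {1,2,5}  [accepting]
'a' @ 3: {3,4}
'b' @ 4: {1,2,5}  [accepting]
final: {1,2,5}; accept 1 in set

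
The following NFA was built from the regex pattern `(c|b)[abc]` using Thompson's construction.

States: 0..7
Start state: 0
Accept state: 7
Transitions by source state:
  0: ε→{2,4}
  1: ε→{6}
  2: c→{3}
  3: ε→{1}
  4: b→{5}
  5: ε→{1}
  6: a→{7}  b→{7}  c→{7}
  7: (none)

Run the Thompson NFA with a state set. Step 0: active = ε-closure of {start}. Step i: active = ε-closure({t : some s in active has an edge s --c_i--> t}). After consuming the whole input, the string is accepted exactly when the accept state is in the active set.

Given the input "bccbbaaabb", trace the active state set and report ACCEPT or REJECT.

Answer: REJECT

Steps:
initial (ε-close {0}): {0,2,4}
'b' @ 1: {1,5,6}
'c' @ 2: {7}  ✓accept
'c' @ 3: {}  — dead — no transitions
rest 'bbaaabb' ignored (set empty)
final: {}; accept 7 not in set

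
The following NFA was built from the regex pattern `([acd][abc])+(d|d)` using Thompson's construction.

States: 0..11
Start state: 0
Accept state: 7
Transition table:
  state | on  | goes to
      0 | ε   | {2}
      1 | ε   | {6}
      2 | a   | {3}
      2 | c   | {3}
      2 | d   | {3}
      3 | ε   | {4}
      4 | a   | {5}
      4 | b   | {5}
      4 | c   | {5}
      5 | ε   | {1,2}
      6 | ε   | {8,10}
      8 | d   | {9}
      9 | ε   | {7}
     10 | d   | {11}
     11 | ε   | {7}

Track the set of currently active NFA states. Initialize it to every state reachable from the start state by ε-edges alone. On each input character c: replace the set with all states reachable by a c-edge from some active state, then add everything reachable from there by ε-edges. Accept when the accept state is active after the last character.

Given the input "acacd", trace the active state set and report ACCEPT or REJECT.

start: ε-closure({0}) = {0,2}
'a' @ 1: {3,4}
'c' @ 2: {1,2,5,6,8,10}
'a' @ 3: {3,4}
'c' @ 4: {1,2,5,6,8,10}
'd' @ 5: {3,4,7,9,11}  [accepting]
end set {3,4,7,9,11} — state 7 in

Answer: ACCEPT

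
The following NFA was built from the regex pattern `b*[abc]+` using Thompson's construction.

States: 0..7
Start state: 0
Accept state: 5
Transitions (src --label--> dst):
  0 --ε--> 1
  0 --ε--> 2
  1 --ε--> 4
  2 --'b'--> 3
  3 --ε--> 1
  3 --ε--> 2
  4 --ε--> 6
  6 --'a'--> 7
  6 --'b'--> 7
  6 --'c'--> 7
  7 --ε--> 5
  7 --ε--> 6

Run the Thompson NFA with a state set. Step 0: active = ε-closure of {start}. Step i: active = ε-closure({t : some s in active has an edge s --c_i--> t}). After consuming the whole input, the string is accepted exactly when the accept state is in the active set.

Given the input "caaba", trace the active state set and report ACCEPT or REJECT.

S₀ = ε-closure({0}) = {0,1,2,4,6}
'c' @ 1: {5,6,7}  [accepting]
'a' @ 2: {5,6,7}  [accepting]
'a' @ 3: {5,6,7}  [accepting]
'b' @ 4: {5,6,7}  [accepting]
'a' @ 5: {5,6,7}  [accepting]
after full input: {5,6,7}  (accept=5 in)

Answer: ACCEPT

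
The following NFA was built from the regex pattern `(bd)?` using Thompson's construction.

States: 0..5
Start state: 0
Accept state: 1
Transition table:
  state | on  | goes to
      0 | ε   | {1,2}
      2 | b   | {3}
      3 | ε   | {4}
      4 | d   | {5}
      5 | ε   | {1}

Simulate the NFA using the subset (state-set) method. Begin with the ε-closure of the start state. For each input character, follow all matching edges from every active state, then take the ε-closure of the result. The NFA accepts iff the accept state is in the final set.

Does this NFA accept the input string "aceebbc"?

Answer: REJECT

Steps:
S₀ = ε-closure({0}) = {0,1,2}
'a' @ 1: {}  — no active states
rest 'ceebbc' ignored (set empty)
end set {} — state 1 not in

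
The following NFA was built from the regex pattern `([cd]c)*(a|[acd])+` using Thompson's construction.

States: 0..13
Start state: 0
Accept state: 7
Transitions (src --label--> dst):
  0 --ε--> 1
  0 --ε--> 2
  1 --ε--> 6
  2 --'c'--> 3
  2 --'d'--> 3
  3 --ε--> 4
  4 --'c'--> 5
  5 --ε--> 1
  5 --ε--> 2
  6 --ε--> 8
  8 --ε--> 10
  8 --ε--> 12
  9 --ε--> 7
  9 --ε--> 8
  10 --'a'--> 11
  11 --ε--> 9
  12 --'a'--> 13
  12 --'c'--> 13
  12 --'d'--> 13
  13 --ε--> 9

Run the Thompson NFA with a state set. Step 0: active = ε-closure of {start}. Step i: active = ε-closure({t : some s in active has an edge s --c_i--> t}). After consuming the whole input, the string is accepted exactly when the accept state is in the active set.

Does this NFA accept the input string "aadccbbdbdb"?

start: ε-closure({0}) = {0,1,2,6,8,10,12}
'a' @ 1: {7,8,9,10,11,12,13}  ✓accept
'a' @ 2: {7,8,9,10,11,12,13}  ✓accept
'd' @ 3: {7,8,9,10,12,13}  ✓accept
'c' @ 4: {7,8,9,10,12,13}  ✓accept
'c' @ 5: {7,8,9,10,12,13}  ✓accept
'b' @ 6: {}  — dead — no transitions
rest 'bdbdb' ignored (set empty)
end set {} — state 7 not in

Answer: REJECT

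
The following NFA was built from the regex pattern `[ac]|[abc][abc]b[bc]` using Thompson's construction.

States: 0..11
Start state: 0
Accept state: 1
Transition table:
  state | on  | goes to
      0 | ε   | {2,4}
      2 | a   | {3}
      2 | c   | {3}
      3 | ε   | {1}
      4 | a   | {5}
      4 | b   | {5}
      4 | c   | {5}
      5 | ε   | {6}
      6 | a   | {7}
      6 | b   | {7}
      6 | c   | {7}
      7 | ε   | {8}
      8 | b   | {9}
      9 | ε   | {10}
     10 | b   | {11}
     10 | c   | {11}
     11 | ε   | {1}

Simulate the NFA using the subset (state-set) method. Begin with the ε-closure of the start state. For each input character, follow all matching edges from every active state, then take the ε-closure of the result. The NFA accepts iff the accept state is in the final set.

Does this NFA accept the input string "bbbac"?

Answer: REJECT

Steps:
initial (ε-close {0}): {0,2,4}
'b' @ 1: {5,6}
'b' @ 2: {7,8}
'b' @ 3: {9,10}
'a' @ 4: {}  — dead — no transitions
rest 'c' ignored (set empty)
final: {}; accept 1 not in set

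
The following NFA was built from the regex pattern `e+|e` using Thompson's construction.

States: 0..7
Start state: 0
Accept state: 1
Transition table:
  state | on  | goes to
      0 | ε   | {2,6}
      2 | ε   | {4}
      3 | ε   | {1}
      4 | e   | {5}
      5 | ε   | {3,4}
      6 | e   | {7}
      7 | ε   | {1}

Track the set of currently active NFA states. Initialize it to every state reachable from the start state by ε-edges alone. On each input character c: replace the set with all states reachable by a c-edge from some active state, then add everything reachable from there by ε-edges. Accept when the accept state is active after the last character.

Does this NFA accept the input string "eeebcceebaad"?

start: ε-closure({0}) = {0,2,4,6}
'e' @ 1: {1,3,4,5,7}  (accept∈set)
'e' @ 2: {1,3,4,5}  (accept∈set)
'e' @ 3: {1,3,4,5}  (accept∈set)
'b' @ 4: {}  — state set empty
rest 'cceebaad' ignored (set empty)
end set {} — state 1 not in

Answer: REJECT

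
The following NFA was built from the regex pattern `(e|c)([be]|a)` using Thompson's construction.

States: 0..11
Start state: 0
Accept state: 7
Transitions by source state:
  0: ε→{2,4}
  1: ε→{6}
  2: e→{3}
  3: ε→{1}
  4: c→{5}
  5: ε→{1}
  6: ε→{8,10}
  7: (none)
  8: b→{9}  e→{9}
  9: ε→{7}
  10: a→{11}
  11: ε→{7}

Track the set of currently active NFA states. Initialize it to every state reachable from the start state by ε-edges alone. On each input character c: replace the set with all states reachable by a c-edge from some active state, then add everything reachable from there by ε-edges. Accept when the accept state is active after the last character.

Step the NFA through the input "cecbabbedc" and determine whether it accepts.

start: ε-closure({0}) = {0,2,4}
'c' @ 1: {1,5,6,8,10}
'e' @ 2: {7,9}  [accepting]
'c' @ 3: {}  — state set empty
rest 'babbedc' ignored (set empty)
final: {}; accept 7 not in set

Answer: REJECT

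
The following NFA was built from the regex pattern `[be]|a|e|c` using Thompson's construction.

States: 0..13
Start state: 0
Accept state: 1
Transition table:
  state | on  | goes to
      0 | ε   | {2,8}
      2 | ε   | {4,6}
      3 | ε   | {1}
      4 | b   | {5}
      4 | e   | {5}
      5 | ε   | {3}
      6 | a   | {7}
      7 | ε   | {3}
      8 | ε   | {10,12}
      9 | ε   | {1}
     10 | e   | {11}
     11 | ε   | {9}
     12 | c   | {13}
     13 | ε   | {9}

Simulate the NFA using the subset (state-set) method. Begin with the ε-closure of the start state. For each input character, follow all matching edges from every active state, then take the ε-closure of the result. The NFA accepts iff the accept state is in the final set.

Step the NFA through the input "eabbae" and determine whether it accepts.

Answer: REJECT

Steps:
start: ε-closure({0}) = {0,2,4,6,8,10,12}
'e' @ 1: {1,3,5,9,11}  (accept∈set)
'a' @ 2: {}  — dead — no transitions
rest 'bbae' ignored (set empty)
final: {}; accept 1 not in set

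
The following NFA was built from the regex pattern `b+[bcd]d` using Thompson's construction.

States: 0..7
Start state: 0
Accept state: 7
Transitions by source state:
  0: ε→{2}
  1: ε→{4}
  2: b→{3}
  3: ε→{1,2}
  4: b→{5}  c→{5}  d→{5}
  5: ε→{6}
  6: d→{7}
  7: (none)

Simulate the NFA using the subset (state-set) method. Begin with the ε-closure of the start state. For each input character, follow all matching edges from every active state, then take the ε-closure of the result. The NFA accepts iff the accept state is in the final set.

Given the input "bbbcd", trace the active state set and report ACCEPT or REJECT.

Answer: ACCEPT

Steps:
S₀ = ε-closure({0}) = {0,2}
'b' @ 1: {1,2,3,4}
'b' @ 2: {1,2,3,4,5,6}
'b' @ 3: {1,2,3,4,5,6}
'c' @ 4: {5,6}
'd' @ 5: {7}  ✓accept
after full input: {7}  (accept=7 in)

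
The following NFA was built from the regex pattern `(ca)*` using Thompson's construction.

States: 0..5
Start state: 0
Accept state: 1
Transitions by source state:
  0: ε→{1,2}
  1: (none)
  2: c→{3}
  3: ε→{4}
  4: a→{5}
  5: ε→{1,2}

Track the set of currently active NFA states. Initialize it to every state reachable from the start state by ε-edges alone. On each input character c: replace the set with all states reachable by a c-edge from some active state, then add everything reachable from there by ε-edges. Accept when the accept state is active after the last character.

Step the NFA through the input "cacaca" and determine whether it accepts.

Answer: ACCEPT

Steps:
S₀ = ε-closure({0}) = {0,1,2}
'c' @ 1: {3,4}
'a' @ 2: {1,2,5}  [accepting]
'c' @ 3: {3,4}
'a' @ 4: {1,2,5}  [accepting]
'c' @ 5: {3,4}
'a' @ 6: {1,2,5}  [accepting]
after full input: {1,2,5}  (accept=1 in)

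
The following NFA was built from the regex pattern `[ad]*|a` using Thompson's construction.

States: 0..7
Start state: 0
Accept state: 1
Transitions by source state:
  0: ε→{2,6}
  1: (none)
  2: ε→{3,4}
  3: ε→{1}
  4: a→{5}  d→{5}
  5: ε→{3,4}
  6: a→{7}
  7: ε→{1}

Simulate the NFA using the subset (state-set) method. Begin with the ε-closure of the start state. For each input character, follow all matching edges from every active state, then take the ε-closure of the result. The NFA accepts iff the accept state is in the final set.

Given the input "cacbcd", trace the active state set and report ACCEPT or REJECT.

Answer: REJECT

Steps:
initial (ε-close {0}): {0,1,2,3,4,6}
'c' @ 1: {}  — dead — no transitions
rest 'acbcd' ignored (set empty)
after full input: {}  (accept=1 not in)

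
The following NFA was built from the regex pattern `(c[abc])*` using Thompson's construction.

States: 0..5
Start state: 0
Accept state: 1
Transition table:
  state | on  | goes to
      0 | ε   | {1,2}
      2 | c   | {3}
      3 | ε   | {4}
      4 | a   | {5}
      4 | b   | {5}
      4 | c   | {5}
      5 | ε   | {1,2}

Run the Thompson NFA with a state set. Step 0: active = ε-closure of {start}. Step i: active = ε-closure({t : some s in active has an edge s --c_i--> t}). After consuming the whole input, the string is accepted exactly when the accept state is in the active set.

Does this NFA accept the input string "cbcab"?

Answer: REJECT

Trace:
initial (ε-close {0}): {0,1,2}
'c' @ 1: {3,4}
'b' @ 2: {1,2,5}  (accept∈set)
'c' @ 3: {3,4}
'a' @ 4: {1,2,5}  (accept∈set)
'b' @ 5: {}  — no active states
final: {}; accept 1 not in set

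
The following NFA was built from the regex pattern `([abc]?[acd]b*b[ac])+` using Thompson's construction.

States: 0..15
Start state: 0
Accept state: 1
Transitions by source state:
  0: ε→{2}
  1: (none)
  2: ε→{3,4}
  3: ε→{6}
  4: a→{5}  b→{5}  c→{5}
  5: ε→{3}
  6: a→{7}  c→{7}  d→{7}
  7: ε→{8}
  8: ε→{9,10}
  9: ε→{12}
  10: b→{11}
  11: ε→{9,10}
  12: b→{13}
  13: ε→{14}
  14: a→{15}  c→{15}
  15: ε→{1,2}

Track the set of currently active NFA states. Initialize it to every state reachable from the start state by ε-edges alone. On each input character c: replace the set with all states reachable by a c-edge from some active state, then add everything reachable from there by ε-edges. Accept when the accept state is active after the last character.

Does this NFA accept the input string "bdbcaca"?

Answer: REJECT

Trace:
S₀ = ε-closure({0}) = {0,2,3,4,6}
'b' @ 1: {3,5,6}
'd' @ 2: {7,8,9,10,12}
'b' @ 3: {9,10,11,12,13,14}
'c' @ 4: {1,2,3,4,6,15}  ✓accept
'a' @ 5: {3,5,6,7,8,9,10,12}
'c' @ 6: {7,8,9,10,12}
'a' @ 7: {}  — no active states
after full input: {}  (accept=1 not in)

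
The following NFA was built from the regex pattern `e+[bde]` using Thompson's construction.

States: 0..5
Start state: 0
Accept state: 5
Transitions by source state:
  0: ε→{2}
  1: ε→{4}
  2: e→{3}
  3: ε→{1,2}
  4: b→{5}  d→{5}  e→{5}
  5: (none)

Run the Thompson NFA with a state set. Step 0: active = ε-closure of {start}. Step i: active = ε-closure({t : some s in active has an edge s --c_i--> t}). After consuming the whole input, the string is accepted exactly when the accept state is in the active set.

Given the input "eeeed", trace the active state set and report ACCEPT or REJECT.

S₀ = ε-closure({0}) = {0,2}
'e' @ 1: {1,2,3,4}
'e' @ 2: {1,2,3,4,5}  [accepting]
'e' @ 3: {1,2,3,4,5}  [accepting]
'e' @ 4: {1,2,3,4,5}  [accepting]
'd' @ 5: {5}  [accepting]
end set {5} — state 5 in

Answer: ACCEPT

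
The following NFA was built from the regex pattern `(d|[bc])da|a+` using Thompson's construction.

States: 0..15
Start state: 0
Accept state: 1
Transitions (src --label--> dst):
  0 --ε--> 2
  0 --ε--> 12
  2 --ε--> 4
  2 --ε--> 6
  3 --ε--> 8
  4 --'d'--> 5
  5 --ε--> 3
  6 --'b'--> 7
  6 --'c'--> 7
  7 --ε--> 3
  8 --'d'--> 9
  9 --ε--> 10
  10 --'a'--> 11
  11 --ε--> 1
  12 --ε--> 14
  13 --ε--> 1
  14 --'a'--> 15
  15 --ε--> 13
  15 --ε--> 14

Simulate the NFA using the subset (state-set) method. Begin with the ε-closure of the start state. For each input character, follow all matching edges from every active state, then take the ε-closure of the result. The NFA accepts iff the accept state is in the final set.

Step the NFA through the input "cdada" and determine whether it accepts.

S₀ = ε-closure({0}) = {0,2,4,6,12,14}
'c' @ 1: {3,7,8}
'd' @ 2: {9,10}
'a' @ 3: {1,11}  [accepting]
'd' @ 4: {}  — no active states
rest 'a' ignored (set empty)
after full input: {}  (accept=1 not in)

Answer: REJECT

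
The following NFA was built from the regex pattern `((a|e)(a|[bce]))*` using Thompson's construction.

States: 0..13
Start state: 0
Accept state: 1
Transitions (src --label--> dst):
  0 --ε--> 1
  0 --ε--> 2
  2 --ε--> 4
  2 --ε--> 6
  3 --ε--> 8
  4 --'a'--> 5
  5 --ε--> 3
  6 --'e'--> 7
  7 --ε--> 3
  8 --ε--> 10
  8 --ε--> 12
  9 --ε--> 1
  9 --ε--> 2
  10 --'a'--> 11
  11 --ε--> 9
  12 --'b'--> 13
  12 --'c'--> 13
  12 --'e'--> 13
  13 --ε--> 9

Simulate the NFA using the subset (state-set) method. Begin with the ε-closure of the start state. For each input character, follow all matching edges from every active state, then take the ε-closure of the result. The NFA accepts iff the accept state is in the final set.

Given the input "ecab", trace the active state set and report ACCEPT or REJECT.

S₀ = ε-closure({0}) = {0,1,2,4,6}
'e' @ 1: {3,7,8,10,12}
'c' @ 2: {1,2,4,6,9,13}  [accepting]
'a' @ 3: {3,5,8,10,12}
'b' @ 4: {1,2,4,6,9,13}  [accepting]
final: {1,2,4,6,9,13}; accept 1 in set

Answer: ACCEPT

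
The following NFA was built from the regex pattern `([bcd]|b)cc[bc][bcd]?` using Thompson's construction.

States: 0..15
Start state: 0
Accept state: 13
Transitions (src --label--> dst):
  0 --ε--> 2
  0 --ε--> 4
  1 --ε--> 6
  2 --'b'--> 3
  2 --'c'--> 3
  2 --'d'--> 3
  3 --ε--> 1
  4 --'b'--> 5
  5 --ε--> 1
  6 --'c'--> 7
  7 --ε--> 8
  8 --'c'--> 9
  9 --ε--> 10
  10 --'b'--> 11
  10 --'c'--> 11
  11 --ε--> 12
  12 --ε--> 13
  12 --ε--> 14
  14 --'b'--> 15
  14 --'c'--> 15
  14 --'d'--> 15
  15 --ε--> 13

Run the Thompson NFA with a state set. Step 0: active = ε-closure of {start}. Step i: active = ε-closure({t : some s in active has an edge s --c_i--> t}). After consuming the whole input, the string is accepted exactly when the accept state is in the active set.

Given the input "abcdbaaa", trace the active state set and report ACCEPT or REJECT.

Answer: REJECT

Steps:
initial (ε-close {0}): {0,2,4}
'a' @ 1: {}  — no active states
rest 'bcdbaaa' ignored (set empty)
after full input: {}  (accept=13 not in)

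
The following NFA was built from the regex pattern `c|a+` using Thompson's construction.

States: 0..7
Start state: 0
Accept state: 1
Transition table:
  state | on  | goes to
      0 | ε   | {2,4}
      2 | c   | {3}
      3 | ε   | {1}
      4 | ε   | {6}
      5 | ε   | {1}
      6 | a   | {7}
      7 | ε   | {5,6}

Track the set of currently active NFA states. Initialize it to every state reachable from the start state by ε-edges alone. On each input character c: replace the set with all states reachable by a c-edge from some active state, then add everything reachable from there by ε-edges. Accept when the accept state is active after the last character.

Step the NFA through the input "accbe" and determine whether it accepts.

Answer: REJECT

Derivation:
initial (ε-close {0}): {0,2,4,6}
'a' @ 1: {1,5,6,7}  (accept∈set)
'c' @ 2: {}  — state set empty
rest 'cbe' ignored (set empty)
after full input: {}  (accept=1 not in)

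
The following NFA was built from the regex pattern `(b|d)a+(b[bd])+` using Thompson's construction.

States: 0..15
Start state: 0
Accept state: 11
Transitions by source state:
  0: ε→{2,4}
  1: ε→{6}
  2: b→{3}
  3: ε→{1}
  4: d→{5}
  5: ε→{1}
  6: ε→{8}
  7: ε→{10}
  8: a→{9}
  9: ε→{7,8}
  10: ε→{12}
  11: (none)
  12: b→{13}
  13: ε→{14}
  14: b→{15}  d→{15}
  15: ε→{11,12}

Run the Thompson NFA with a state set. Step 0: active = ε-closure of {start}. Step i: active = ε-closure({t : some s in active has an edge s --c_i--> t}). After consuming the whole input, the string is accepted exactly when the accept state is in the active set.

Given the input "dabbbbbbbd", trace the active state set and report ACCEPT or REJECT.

Answer: ACCEPT

Trace:
initial (ε-close {0}): {0,2,4}
'd' @ 1: {1,5,6,8}
'a' @ 2: {7,8,9,10,12}
'b' @ 3: {13,14}
'b' @ 4: {11,12,15}  [accepting]
'b' @ 5: {13,14}
'b' @ 6: {11,12,15}  [accepting]
'b' @ 7: {13,14}
'b' @ 8: {11,12,15}  [accepting]
'b' @ 9: {13,14}
'd' @ 10: {11,12,15}  [accepting]
final: {11,12,15}; accept 11 in set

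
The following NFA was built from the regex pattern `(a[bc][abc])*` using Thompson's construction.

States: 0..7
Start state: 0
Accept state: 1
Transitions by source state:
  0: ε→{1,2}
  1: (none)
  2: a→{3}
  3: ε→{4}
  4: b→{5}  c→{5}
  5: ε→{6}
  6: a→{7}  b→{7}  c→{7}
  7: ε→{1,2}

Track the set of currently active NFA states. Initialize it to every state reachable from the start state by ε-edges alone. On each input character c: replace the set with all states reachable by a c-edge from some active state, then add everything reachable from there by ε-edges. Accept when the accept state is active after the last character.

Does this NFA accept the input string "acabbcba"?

S₀ = ε-closure({0}) = {0,1,2}
'a' @ 1: {3,4}
'c' @ 2: {5,6}
'a' @ 3: {1,2,7}  [accepting]
'b' @ 4: {}  — state set empty
rest 'bcba' ignored (set empty)
after full input: {}  (accept=1 not in)

Answer: REJECT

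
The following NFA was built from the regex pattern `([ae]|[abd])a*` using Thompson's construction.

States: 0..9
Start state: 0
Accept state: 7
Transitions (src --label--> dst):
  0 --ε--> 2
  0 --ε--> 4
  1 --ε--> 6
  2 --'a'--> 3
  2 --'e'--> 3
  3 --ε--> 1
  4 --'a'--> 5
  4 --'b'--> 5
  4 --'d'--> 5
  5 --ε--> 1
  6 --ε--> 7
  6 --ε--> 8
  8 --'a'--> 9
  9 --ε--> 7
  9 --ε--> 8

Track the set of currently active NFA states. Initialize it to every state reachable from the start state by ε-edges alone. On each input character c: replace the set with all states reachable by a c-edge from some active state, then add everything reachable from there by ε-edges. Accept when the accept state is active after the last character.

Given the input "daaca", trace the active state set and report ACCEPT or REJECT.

Answer: REJECT

Trace:
initial (ε-close {0}): {0,2,4}
'd' @ 1: {1,5,6,7,8}  (accept∈set)
'a' @ 2: {7,8,9}  (accept∈set)
'a' @ 3: {7,8,9}  (accept∈set)
'c' @ 4: {}  — dead — no transitions
rest 'a' ignored (set empty)
after full input: {}  (accept=7 not in)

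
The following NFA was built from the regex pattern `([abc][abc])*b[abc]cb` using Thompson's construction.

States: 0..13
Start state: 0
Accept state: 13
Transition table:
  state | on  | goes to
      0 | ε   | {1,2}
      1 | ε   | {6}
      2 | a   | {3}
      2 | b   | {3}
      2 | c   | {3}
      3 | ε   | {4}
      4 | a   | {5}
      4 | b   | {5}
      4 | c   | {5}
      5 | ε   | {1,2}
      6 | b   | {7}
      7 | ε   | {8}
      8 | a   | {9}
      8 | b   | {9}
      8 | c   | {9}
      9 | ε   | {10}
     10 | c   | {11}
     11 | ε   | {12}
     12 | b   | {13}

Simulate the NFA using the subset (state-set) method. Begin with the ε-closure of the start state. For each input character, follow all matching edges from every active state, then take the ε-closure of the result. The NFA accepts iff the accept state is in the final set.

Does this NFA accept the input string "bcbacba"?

start: ε-closure({0}) = {0,1,2,6}
'b' @ 1: {3,4,7,8}
'c' @ 2: {1,2,5,6,9,10}
'b' @ 3: {3,4,7,8}
'a' @ 4: {1,2,5,6,9,10}
'c' @ 5: {3,4,11,12}
'b' @ 6: {1,2,5,6,13}  ✓accept
'a' @ 7: {3,4}
after full input: {3,4}  (accept=13 not in)

Answer: REJECT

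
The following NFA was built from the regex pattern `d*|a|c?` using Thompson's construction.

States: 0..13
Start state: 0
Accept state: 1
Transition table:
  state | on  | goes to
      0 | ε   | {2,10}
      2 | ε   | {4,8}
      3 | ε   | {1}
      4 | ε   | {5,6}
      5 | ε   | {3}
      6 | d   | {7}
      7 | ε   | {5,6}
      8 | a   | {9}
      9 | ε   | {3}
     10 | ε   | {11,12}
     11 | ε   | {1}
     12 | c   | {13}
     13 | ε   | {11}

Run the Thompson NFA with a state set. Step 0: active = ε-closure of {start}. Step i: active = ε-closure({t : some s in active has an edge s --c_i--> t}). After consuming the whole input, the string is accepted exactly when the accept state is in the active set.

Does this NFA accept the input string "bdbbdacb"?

Answer: REJECT

Steps:
S₀ = ε-closure({0}) = {0,1,2,3,4,5,6,8,10,11,12}
'b' @ 1: {}  — state set empty
rest 'dbbdacb' ignored (set empty)
final: {}; accept 1 not in set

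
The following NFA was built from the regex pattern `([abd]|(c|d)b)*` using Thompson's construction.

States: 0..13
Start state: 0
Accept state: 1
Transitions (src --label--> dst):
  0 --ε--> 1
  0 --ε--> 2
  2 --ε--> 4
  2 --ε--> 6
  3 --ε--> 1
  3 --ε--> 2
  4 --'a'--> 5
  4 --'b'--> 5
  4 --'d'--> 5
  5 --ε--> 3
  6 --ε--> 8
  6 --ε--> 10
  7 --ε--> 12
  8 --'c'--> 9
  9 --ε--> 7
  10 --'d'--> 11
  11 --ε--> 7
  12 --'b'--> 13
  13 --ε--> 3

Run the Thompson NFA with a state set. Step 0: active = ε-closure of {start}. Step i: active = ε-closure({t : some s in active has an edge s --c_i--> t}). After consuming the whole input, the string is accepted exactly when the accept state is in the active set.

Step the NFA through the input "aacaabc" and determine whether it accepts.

initial (ε-close {0}): {0,1,2,4,6,8,10}
'a' @ 1: {1,2,3,4,5,6,8,10}  [accepting]
'a' @ 2: {1,2,3,4,5,6,8,10}  [accepting]
'c' @ 3: {7,9,12}
'a' @ 4: {}  — dead — no transitions
rest 'abc' ignored (set empty)
after full input: {}  (accept=1 not in)

Answer: REJECT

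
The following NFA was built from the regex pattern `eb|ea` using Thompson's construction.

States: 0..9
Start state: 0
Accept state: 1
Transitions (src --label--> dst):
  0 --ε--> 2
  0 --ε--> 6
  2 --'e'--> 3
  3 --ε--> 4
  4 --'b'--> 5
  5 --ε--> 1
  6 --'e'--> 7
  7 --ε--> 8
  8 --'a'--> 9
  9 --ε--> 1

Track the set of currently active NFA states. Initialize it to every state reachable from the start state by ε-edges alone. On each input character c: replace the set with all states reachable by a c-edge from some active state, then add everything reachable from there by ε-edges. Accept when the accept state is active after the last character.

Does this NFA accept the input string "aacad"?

S₀ = ε-closure({0}) = {0,2,6}
'a' @ 1: {}  — state set empty
rest 'acad' ignored (set empty)
final: {}; accept 1 not in set

Answer: REJECT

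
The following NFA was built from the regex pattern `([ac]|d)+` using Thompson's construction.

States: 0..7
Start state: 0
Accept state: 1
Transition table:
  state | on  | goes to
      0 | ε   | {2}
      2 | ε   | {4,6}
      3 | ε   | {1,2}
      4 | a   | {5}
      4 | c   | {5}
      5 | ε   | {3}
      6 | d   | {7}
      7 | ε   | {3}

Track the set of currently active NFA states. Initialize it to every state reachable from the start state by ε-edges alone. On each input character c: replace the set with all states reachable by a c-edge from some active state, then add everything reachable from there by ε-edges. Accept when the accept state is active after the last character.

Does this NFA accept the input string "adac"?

initial (ε-close {0}): {0,2,4,6}
'a' @ 1: {1,2,3,4,5,6}  (accept∈set)
'd' @ 2: {1,2,3,4,6,7}  (accept∈set)
'a' @ 3: {1,2,3,4,5,6}  (accept∈set)
'c' @ 4: {1,2,3,4,5,6}  (accept∈set)
end set {1,2,3,4,5,6} — state 1 in

Answer: ACCEPT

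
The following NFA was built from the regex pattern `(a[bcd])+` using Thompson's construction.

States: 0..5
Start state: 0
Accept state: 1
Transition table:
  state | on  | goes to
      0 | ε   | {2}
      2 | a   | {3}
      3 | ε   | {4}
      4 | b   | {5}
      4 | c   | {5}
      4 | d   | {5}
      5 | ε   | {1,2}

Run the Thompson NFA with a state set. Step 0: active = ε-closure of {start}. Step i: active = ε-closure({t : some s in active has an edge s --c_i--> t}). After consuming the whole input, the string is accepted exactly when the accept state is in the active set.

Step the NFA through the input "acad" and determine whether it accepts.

Answer: ACCEPT

Steps:
start: ε-closure({0}) = {0,2}
'a' @ 1: {3,4}
'c' @ 2: {1,2,5}  (accept∈set)
'a' @ 3: {3,4}
'd' @ 4: {1,2,5}  (accept∈set)
end set {1,2,5} — state 1 in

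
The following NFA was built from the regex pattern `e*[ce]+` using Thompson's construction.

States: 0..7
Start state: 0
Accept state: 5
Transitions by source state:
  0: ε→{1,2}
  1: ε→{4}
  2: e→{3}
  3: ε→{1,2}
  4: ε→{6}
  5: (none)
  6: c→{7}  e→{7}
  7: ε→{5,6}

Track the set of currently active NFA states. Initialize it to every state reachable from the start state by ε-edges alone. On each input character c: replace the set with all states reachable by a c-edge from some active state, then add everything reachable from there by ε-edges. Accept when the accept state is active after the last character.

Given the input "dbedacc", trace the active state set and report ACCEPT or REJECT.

Answer: REJECT

Derivation:
initial (ε-close {0}): {0,1,2,4,6}
'd' @ 1: {}  — state set empty
rest 'bedacc' ignored (set empty)
final: {}; accept 5 not in set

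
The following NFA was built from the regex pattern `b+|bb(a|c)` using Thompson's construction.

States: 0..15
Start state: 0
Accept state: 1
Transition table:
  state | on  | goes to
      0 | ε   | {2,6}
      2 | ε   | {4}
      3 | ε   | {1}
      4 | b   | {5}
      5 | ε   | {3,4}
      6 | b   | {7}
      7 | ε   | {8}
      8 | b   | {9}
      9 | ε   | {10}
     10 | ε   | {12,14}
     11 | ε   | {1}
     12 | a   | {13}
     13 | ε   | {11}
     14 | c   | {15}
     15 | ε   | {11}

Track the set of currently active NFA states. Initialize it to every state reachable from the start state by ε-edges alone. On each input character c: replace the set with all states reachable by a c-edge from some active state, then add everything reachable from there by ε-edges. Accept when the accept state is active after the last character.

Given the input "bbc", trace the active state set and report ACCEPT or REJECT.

Answer: ACCEPT

Steps:
S₀ = ε-closure({0}) = {0,2,4,6}
'b' @ 1: {1,3,4,5,7,8}  ✓accept
'b' @ 2: {1,3,4,5,9,10,12,14}  ✓accept
'c' @ 3: {1,11,15}  ✓accept
after full input: {1,11,15}  (accept=1 in)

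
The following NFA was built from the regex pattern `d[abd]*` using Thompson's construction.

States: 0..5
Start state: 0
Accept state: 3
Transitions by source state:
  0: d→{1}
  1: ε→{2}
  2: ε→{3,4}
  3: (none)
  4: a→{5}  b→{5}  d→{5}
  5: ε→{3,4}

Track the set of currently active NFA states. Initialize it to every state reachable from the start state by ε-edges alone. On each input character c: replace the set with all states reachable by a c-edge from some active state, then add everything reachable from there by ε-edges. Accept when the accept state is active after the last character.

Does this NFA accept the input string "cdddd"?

S₀ = ε-closure({0}) = {0}
'c' @ 1: {}  — dead — no transitions
rest 'dddd' ignored (set empty)
final: {}; accept 3 not in set

Answer: REJECT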